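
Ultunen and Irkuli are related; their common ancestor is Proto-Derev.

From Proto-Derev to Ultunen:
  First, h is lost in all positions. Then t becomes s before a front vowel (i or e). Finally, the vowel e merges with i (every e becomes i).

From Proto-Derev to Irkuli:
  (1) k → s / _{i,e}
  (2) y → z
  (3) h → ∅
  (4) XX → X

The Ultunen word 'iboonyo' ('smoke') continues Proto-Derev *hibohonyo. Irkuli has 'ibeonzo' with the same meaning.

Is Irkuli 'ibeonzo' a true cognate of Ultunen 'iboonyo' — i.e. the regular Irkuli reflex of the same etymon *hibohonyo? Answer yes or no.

Derive the expected Irkuli reflex of *hibohonyo:
Irkuli: *hibohonyo
  hibohonyo (rule 1 does not apply)
  hibohonyo → hibohonzo   [unconditioned shift]
  hibohonzo → iboonzo   [h-loss]
  iboonzo → ibonzo   [degemination]
  giving Irkuli ibonzo.
The regular Irkuli reflex would be 'ibonzo', but the attested form is 'ibeonzo'. The correspondence is irregular, so they are not cognates (the Irkuli form has a different source).

no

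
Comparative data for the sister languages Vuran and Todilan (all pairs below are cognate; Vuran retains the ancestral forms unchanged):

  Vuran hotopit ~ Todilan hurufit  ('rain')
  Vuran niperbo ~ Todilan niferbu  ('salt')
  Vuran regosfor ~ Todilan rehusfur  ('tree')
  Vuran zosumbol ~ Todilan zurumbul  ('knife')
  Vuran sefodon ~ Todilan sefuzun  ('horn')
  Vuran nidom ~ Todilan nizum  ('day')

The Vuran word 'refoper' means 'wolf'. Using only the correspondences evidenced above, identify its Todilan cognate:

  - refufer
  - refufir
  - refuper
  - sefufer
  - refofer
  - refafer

hotopit ~ hurufit — Vuran o corresponds to Todilan u after a consonant, before a labial obstruent.
niperbo ~ niferbu — Vuran p corresponds to Todilan f between vowels (before a front vowel).
Applying these to Vuran 'refoper':
  refoper → refuper   (o→u after a consonant, before a labial obstruent)
  refuper → refufer   (p→f between vowels (before a front vowel))
So the Todilan cognate is 'refufer'.

refufer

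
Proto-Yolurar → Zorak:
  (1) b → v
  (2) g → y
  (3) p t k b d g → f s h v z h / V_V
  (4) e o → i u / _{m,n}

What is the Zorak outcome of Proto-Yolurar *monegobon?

Zorak: start from *monegobon.
  rule 1 (unconditioned shift): monegobon → monegovon
  rule 2 (unconditioned shift): monegovon → moneyovon
  rule 3: no change — moneyovon
  rule 4 (pre-nasal raising): moneyovon → muneyovun
  ⇒ Zorak muneyovun

muneyovun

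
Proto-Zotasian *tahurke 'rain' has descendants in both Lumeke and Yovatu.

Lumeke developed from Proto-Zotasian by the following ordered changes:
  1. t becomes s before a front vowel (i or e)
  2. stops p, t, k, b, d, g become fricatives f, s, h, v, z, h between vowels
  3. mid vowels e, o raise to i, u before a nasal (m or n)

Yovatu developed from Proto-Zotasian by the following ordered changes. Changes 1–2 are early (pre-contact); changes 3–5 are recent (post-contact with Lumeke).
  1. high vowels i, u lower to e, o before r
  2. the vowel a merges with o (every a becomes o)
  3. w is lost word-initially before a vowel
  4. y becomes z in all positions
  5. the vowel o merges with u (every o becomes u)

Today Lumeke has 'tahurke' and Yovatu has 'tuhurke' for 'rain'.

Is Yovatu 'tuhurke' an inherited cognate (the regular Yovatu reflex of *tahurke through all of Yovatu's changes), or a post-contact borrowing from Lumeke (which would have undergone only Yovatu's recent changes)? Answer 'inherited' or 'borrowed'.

If inherited, *tahurke would pass through all of Yovatu's changes:
Yovatu: *tahurke > tahorke > tohorke > tuhurke  (by pre-rhotic lowering, vowel merger, vowel merger)
If borrowed from Lumeke 'tahurke' after the early changes, it would undergo only the recent ones:
  rule 3 (glide loss): no change (tahurke)
  rule 4 (unconditioned shift): no change (tahurke)
  rule 5 (vowel merger): no change (tahurke)
  ⇒ as a loan: tahurke
Yovatu 'tuhurke' matches the inherited outcome exactly, so it is an inherited cognate, not a loan.

inherited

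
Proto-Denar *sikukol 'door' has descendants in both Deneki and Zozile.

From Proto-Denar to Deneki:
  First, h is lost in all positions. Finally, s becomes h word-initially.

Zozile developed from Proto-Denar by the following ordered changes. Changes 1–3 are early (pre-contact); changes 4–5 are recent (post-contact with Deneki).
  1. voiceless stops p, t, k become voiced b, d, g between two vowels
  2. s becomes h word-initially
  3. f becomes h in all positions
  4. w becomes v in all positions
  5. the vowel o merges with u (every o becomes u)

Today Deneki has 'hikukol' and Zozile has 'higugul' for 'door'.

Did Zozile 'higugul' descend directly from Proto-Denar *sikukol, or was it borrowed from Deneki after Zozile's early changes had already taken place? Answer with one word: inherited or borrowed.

inherited

If inherited, *sikukol would pass through all of Zozile's changes:
Zozile: *sikukol > sigugol > higugol > higugul  (by intervocalic voicing, debuccalisation, vowel merger)
If borrowed from Deneki 'hikukol' after the early changes, it would undergo only the recent ones:
  rule 4 (unconditioned shift): no change (hikukol)
  rule 5 (vowel merger): hikukol → hikukul
  ⇒ as a loan: hikukul
Zozile 'higugul' matches the inherited outcome exactly, so it is an inherited cognate, not a loan.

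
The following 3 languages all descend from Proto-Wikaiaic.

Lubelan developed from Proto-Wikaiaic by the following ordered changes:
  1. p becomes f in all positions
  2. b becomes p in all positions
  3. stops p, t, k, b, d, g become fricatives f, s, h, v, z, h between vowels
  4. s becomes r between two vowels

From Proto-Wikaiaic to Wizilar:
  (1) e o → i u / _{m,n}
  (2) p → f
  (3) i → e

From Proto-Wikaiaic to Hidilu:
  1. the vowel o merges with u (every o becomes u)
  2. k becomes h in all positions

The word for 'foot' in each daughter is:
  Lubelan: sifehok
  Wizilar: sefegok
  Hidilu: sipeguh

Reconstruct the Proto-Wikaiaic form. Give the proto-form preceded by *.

Position 6: Lubelan has o, Wizilar has o, Hidilu has u. Lubelan preserves o here (none of its changes turn any other segment into o), so the proto-segment is *o.
Position 2: Lubelan has i, Wizilar has e, Hidilu has i. Lubelan preserves i here (none of its changes turn any other segment into i), so the proto-segment is *i.
Position 5: Lubelan has h, Wizilar has g, Hidilu has g. Wizilar preserves g here (none of its changes turn any other segment into g), so the proto-segment is *g.
Continuing position by position gives *sipegok; check it forward:
Lubelan: *sipegok
  sipegok → sifegok   [unconditioned shift]
  sifegok (rule 2 does not apply)
  sifegok → sifehok   [intervocalic lenition]
  sifehok (rule 4 does not apply)
  giving Lubelan sifehok.
Wizilar: *sipegok
  sipegok (rule 1 does not apply)
  sipegok → sifegok   [unconditioned shift]
  sifegok → sefegok   [vowel merger]
  giving Wizilar sefegok.
Hidilu: *sipegok > sipeguk > sipeguh  (by vowel merger, unconditioned shift)
*sipegok is the unique common source.

*sipegok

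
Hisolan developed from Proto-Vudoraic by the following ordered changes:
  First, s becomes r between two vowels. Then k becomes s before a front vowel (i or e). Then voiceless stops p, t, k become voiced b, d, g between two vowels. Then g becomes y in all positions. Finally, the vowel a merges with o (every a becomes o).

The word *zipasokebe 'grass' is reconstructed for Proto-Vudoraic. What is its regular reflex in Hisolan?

Hisolan: *zipasokebe
  zipasokebe → ziparokebe   [rhotacism]
  ziparokebe → ziparosebe   [palatalisation]
  ziparosebe → zibarosebe   [intervocalic voicing]
  zibarosebe (rule 4 does not apply)
  zibarosebe → ziborosebe   [vowel merger]
  giving Hisolan ziborosebe.

ziborosebe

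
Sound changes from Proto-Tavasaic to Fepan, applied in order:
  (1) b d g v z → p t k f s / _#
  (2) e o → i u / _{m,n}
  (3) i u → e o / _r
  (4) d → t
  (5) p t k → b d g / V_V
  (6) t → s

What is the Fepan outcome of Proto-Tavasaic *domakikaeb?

sumagigaep

Fepan: *domakikaeb > domakikaep > dumakikaep > tumakikaep > tumagigaep > sumagigaep  (by final devoicing, pre-nasal raising, unconditioned shift, intervocalic voicing, unconditioned shift)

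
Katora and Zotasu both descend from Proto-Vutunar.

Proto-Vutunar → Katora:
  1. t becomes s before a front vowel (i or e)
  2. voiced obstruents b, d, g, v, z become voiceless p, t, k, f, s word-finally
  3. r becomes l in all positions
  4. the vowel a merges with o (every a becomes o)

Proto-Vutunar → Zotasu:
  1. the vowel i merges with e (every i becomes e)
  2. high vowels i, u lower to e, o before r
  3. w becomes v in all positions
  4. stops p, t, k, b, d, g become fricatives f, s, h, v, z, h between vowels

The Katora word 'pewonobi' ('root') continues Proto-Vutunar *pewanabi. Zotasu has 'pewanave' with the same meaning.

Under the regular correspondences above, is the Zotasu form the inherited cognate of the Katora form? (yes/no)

no

Derive the expected Zotasu reflex of *pewanabi:
Zotasu: *pewanabi > pewanabe > pevanabe > pevanave  (by vowel merger, unconditioned shift, intervocalic lenition)
The regular Zotasu reflex would be 'pevanave', but the attested form is 'pewanave'. The correspondence is irregular, so they are not cognates (the Zotasu form has a different source).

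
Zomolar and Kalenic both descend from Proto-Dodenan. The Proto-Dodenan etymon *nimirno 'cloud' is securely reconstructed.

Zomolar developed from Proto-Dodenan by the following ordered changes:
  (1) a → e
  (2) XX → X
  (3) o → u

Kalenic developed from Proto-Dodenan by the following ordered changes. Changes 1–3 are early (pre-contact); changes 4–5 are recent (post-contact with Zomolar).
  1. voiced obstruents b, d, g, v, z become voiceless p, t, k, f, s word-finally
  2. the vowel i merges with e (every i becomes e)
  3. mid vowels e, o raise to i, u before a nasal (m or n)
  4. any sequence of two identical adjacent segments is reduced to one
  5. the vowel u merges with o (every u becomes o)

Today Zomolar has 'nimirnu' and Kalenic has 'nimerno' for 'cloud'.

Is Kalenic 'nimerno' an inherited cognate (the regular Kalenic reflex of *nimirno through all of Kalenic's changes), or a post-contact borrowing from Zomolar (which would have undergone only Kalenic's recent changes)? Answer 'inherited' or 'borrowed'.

inherited

If inherited, *nimirno would pass through all of Kalenic's changes:
Kalenic: start from *nimirno.
  rule 1: no change — nimirno
  rule 2 (vowel merger): nimirno → nemerno
  rule 3 (pre-nasal raising): nemerno → nimerno
  rule 4: no change — nimerno
  rule 5: no change — nimerno
  ⇒ Kalenic nimerno
If borrowed from Zomolar 'nimirnu' after the early changes, it would undergo only the recent ones:
  rule 4 (degemination): no change (nimirnu)
  rule 5 (vowel merger): nimirnu → nimirno
  ⇒ as a loan: nimirno
Kalenic 'nimerno' matches the inherited outcome exactly, so it is an inherited cognate, not a loan.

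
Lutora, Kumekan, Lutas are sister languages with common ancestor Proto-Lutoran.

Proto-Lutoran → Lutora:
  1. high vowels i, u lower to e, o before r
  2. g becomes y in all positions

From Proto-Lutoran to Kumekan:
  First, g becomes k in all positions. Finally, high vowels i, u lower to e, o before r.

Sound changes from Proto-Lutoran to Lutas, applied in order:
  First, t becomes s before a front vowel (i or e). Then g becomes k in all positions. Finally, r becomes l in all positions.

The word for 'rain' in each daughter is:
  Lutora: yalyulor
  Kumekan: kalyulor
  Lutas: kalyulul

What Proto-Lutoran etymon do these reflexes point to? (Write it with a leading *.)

Position 8: Lutora has r, Kumekan has r, Lutas has l. Lutora preserves r here (none of its changes turn any other segment into r), so the proto-segment is *r.
Position 1: Lutora has y, Kumekan has k, Lutas has k. Taking the neighbouring segments as reconstructed: Lutora y could go back to *g or *y; Kumekan k could go back to *k or *g; Lutas k could go back to *k or *g — the one source consistent with every daughter is *g.
Position 7: Lutora has o, Kumekan has o, Lutas has u. Lutas preserves u here (none of its changes turn any other segment into u), so the proto-segment is *u.
This points to *galyulur. Verify forward in each daughter:
Lutora: *galyulur > galyulor > yalyulor  (by pre-rhotic lowering, unconditioned shift)
Kumekan: *galyulur
  galyulur → kalyulur   [unconditioned shift]
  kalyulur → kalyulor   [pre-rhotic lowering]
  giving Kumekan kalyulor.
Lutas: *galyulur
  galyulur (rule 1 does not apply)
  galyulur → kalyulur   [unconditioned shift]
  kalyulur → kalyulul   [unconditioned shift]
  giving Lutas kalyulul.
No other proto-form is consistent with every reflex, so the reconstruction is *galyulur.

*galyulur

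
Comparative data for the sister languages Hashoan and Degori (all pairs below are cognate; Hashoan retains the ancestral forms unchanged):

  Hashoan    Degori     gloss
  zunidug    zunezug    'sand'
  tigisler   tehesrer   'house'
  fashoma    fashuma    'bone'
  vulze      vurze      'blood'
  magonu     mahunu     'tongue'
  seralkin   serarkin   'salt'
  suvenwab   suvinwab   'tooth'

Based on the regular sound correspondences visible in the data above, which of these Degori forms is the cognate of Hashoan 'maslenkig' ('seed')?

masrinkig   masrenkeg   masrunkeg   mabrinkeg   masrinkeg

masrinkeg

tigisler ~ tehesrer — Hashoan l corresponds to Degori r after a consonant, before a front vowel.
suvenwab ~ suvinwab — Hashoan e corresponds to Degori i after a consonant, before a nasal.
zunidug ~ zunezug, tigisler ~ tehesrer — Hashoan i corresponds to Degori e after a consonant, before a consonant other than r, m, n, p, b, f, v.
Applying these to Hashoan 'maslenkig':
  maslenkig → masrenkig   (l→r after a consonant, before a front vowel)
  masrenkig → masrinkig   (e→i after a consonant, before a nasal)
  masrinkig → masrinkeg   (i→e after a consonant, before a consonant other than r, m, n, p, b, f, v)
So the Degori cognate is 'masrinkeg'.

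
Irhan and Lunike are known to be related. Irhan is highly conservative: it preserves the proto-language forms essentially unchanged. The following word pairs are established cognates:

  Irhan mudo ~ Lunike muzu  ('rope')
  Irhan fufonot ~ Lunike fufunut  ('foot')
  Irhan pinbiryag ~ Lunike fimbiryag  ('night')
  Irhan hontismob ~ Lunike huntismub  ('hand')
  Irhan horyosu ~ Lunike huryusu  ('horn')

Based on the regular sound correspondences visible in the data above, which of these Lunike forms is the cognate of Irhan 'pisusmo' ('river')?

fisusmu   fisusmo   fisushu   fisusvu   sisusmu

pinbiryag ~ fimbiryag — Irhan p corresponds to Lunike f word-initially before a front vowel.
mudo ~ muzu — Irhan o corresponds to Lunike u word-finally.
Applying these to Irhan 'pisusmo':
  pisusmo → fisusmo   (p→f word-initially before a front vowel)
  fisusmo → fisusmu   (o→u word-finally)
So the Lunike cognate is 'fisusmu'.

fisusmu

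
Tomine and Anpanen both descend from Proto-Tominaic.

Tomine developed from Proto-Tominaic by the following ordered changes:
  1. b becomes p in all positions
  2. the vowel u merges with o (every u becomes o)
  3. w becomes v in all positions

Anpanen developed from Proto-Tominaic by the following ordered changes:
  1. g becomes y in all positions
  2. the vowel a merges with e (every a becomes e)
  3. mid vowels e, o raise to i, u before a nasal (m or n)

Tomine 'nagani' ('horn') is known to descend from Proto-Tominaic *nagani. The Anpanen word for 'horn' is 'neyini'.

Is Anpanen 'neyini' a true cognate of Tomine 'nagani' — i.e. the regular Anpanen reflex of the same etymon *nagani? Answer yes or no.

yes

Derive the expected Anpanen reflex of *nagani:
Anpanen: *nagani
  nagani → nayani   [unconditioned shift]
  nayani → neyeni   [vowel merger]
  neyeni → neyini   [pre-nasal raising]
  giving Anpanen neyini.
Anpanen 'neyini' matches the regular reflex exactly, so the pair is cognate.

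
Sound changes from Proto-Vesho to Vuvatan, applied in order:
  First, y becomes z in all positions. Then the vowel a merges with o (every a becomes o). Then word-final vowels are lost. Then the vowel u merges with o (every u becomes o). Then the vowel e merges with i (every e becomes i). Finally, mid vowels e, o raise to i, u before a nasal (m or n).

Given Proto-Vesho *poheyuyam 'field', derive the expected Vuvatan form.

pohizozum

Vuvatan: start from *poheyuyam.
  rule 1 (unconditioned shift): poheyuyam → pohezuzam
  rule 2 (vowel merger): pohezuzam → pohezuzom
  rule 3: no change — pohezuzom
  rule 4 (vowel merger): pohezuzom → pohezozom
  rule 5 (vowel merger): pohezozom → pohizozom
  rule 6 (pre-nasal raising): pohizozom → pohizozum
  ⇒ Vuvatan pohizozum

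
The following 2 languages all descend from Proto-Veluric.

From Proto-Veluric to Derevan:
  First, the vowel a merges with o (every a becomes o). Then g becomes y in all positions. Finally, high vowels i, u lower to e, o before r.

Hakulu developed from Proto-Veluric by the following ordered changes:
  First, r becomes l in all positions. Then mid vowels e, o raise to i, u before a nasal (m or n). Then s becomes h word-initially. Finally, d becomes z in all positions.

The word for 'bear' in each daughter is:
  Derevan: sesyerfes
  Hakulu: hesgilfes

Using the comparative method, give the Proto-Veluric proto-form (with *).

*sesgirfes

Position 4: Derevan has y, Hakulu has g. Hakulu preserves g here (none of its changes turn any other segment into g), so the proto-segment is *g.
Position 1: Derevan has s, Hakulu has h. Derevan preserves s here (none of its changes turn any other segment into s), so the proto-segment is *s.
This points to *sesgirfes. Verify forward in each daughter:
Derevan: *sesgirfes
  sesgirfes (rule 1 does not apply)
  sesgirfes → sesyirfes   [unconditioned shift]
  sesyirfes → sesyerfes   [pre-rhotic lowering]
  giving Derevan sesyerfes.
Hakulu: start from *sesgirfes.
  rule 1 (unconditioned shift): sesgirfes → sesgilfes
  rule 2: no change — sesgilfes
  rule 3 (debuccalisation): sesgilfes → hesgilfes
  rule 4: no change — hesgilfes
  ⇒ Hakulu hesgilfes
No other proto-form is consistent with every reflex, so the reconstruction is *sesgirfes.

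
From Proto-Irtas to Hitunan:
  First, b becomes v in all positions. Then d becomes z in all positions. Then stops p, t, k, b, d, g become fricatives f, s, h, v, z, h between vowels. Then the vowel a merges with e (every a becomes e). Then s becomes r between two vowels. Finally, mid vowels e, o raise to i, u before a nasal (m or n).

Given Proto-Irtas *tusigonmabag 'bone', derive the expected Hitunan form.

Hitunan: start from *tusigonmabag.
  rule 1 (unconditioned shift): tusigonmabag → tusigonmavag
  rule 2: no change — tusigonmavag
  rule 3 (intervocalic lenition): tusigonmavag → tusihonmavag
  rule 4 (vowel merger): tusihonmavag → tusihonmeveg
  rule 5 (rhotacism): tusihonmeveg → turihonmeveg
  rule 6 (pre-nasal raising): turihonmeveg → turihunmeveg
  ⇒ Hitunan turihunmeveg

turihunmeveg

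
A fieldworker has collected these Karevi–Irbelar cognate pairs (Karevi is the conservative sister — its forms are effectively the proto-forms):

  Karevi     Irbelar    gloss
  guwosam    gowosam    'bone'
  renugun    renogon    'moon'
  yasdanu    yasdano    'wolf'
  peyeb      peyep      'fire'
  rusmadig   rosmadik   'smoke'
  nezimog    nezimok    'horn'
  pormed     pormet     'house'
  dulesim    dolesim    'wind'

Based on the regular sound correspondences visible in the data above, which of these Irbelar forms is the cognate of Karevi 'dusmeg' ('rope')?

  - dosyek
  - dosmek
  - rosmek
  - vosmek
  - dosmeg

guwosam ~ gowosam, renugun ~ renogon — Karevi u corresponds to Irbelar o after a consonant, before a consonant other than r, m, n, p, b, f, v.
rusmadig ~ rosmadik, nezimog ~ nezimok — Karevi g corresponds to Irbelar k word-finally.
Applying these to Karevi 'dusmeg':
  dusmeg → dosmeg   (u→o after a consonant, before a consonant other than r, m, n, p, b, f, v)
  dosmeg → dosmek   (g→k word-finally)
So the Irbelar cognate is 'dosmek'.

dosmek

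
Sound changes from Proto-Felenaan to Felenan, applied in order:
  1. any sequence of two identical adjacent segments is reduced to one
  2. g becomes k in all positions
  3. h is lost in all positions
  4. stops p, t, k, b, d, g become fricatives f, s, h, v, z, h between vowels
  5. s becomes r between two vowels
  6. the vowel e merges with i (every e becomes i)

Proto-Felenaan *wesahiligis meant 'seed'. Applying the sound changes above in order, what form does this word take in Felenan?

wirailihis

Felenan: *wesahiligis > wesahilikis > wesailikis > wesailihis > werailihis > wirailihis  (by unconditioned shift, h-loss, intervocalic lenition, rhotacism, vowel merger)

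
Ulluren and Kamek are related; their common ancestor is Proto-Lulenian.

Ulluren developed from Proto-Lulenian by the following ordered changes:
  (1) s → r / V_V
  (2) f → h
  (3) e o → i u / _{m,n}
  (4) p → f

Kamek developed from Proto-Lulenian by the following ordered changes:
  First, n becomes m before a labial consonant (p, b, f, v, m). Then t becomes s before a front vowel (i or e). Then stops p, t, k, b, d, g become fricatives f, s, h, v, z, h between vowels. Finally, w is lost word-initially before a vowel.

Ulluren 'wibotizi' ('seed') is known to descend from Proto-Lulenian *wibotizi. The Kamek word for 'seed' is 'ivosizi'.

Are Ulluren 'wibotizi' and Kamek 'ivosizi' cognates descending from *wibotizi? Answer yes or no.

yes

Derive the expected Kamek reflex of *wibotizi:
Kamek: *wibotizi
  wibotizi (rule 1 does not apply)
  wibotizi → wibosizi   [palatalisation]
  wibosizi → wivosizi   [intervocalic lenition]
  wivosizi → ivosizi   [glide loss]
  giving Kamek ivosizi.
Kamek 'ivosizi' matches the regular reflex exactly, so the pair is cognate.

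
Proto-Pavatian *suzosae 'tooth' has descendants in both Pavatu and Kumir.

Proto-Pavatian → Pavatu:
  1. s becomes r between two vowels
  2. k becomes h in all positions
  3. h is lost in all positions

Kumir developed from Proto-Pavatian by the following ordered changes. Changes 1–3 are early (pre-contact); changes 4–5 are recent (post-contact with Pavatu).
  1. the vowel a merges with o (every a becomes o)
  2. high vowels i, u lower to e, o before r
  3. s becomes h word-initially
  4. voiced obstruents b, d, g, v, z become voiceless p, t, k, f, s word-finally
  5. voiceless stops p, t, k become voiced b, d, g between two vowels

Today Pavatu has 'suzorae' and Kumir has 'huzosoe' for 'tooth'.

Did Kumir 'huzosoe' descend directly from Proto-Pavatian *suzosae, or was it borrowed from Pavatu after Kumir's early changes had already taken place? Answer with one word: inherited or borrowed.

If inherited, *suzosae would pass through all of Kumir's changes:
Kumir: *suzosae > suzosoe > huzosoe  (by vowel merger, debuccalisation)
If borrowed from Pavatu 'suzorae' after the early changes, it would undergo only the recent ones:
  rule 4 (final devoicing): no change (suzorae)
  rule 5 (intervocalic voicing): no change (suzorae)
  ⇒ as a loan: suzorae
Kumir 'huzosoe' matches the inherited outcome exactly, so it is an inherited cognate, not a loan.

inherited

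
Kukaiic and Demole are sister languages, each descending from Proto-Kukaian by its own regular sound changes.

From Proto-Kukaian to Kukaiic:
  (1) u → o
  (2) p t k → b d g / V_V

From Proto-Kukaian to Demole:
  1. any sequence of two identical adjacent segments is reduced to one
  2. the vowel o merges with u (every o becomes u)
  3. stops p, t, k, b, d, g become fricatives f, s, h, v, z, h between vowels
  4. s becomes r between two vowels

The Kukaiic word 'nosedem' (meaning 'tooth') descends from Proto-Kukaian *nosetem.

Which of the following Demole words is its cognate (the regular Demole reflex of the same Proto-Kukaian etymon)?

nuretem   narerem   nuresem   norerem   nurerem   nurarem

Demole: start from *nosetem.
  rule 1: no change — nosetem
  rule 2 (vowel merger): nosetem → nusetem
  rule 3 (intervocalic lenition): nusetem → nusesem
  rule 4 (rhotacism): nusesem → nurerem
  ⇒ Demole nurerem

nurerem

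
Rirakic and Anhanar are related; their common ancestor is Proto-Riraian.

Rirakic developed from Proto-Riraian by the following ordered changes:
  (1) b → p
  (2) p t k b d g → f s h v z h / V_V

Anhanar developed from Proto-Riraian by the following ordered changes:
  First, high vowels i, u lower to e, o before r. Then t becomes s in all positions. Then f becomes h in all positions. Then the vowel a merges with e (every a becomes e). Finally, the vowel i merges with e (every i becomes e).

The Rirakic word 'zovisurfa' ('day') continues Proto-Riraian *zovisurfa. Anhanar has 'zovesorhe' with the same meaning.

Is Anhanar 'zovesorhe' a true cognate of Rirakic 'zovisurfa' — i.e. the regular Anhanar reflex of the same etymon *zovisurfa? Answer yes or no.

Derive the expected Anhanar reflex of *zovisurfa:
Anhanar: *zovisurfa
  zovisurfa → zovisorfa   [pre-rhotic lowering]
  zovisorfa (rule 2 does not apply)
  zovisorfa → zovisorha   [unconditioned shift]
  zovisorha → zovisorhe   [vowel merger]
  zovisorhe → zovesorhe   [vowel merger]
  giving Anhanar zovesorhe.
Anhanar 'zovesorhe' matches the regular reflex exactly, so the pair is cognate.

yes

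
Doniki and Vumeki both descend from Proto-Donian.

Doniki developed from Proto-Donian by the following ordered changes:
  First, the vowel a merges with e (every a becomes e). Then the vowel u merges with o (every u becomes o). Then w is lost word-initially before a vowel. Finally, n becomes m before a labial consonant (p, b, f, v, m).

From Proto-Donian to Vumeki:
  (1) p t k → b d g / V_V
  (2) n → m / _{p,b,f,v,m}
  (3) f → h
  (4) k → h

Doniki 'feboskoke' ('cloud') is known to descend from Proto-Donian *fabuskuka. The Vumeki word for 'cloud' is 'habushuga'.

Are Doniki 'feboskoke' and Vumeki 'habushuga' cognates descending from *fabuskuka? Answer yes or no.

yes

Derive the expected Vumeki reflex of *fabuskuka:
Vumeki: *fabuskuka
  fabuskuka → fabuskuga   [intervocalic voicing]
  fabuskuga (rule 2 does not apply)
  fabuskuga → habuskuga   [unconditioned shift]
  habuskuga → habushuga   [unconditioned shift]
  giving Vumeki habushuga.
Vumeki 'habushuga' matches the regular reflex exactly, so the pair is cognate.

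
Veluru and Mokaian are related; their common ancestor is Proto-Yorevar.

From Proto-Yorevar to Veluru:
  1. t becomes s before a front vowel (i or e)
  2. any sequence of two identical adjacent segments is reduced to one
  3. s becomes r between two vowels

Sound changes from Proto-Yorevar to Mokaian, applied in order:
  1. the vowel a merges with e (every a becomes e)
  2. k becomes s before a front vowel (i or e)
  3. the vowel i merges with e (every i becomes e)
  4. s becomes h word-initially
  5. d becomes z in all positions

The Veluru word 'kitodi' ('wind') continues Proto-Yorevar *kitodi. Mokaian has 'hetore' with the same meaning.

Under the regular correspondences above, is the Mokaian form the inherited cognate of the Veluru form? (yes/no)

Derive the expected Mokaian reflex of *kitodi:
Mokaian: *kitodi > sitodi > setode > hetode > hetoze  (by palatalisation, vowel merger, debuccalisation, unconditioned shift)
The regular Mokaian reflex would be 'hetoze', but the attested form is 'hetore'. The correspondence is irregular, so they are not cognates (the Mokaian form has a different source).

no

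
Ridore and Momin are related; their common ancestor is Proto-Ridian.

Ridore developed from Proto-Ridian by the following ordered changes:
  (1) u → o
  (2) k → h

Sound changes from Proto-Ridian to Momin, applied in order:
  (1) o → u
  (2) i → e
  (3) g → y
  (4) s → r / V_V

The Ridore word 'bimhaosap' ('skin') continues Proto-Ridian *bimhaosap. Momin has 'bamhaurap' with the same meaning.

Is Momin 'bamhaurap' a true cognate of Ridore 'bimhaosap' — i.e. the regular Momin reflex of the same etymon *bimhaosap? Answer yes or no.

no

Derive the expected Momin reflex of *bimhaosap:
Momin: start from *bimhaosap.
  rule 1 (vowel merger): bimhaosap → bimhausap
  rule 2 (vowel merger): bimhausap → bemhausap
  rule 3: no change — bemhausap
  rule 4 (rhotacism): bemhausap → bemhaurap
  ⇒ Momin bemhaurap
The regular Momin reflex would be 'bemhaurap', but the attested form is 'bamhaurap'. The correspondence is irregular, so they are not cognates (the Momin form has a different source).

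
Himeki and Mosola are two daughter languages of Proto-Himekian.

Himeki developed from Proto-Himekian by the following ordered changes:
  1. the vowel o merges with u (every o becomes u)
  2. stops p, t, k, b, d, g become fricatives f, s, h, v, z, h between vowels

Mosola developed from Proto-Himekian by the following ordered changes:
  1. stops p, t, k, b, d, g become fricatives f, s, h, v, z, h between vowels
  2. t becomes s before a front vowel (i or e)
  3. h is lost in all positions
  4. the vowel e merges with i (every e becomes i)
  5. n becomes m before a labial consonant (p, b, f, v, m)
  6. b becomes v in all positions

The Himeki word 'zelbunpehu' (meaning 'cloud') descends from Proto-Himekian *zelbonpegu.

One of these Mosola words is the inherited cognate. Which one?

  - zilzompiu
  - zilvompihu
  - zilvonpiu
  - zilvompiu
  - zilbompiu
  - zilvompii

zilvompiu

Mosola: *zelbonpegu
  zelbonpegu → zelbonpehu   [intervocalic lenition]
  zelbonpehu (rule 2 does not apply)
  zelbonpehu → zelbonpeu   [h-loss]
  zelbonpeu → zilbonpiu   [vowel merger]
  zilbonpiu → zilbompiu   [nasal place assimilation]
  zilbompiu → zilvompiu   [unconditioned shift]
  giving Mosola zilvompiu.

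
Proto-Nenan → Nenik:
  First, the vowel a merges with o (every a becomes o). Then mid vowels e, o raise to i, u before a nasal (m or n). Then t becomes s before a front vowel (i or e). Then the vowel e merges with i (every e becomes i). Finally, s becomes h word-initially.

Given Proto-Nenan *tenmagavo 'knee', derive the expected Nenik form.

hinmogovo

Nenik: start from *tenmagavo.
  rule 1 (vowel merger): tenmagavo → tenmogovo
  rule 2 (pre-nasal raising): tenmogovo → tinmogovo
  rule 3 (palatalisation): tinmogovo → sinmogovo
  rule 4: no change — sinmogovo
  rule 5 (debuccalisation): sinmogovo → hinmogovo
  ⇒ Nenik hinmogovo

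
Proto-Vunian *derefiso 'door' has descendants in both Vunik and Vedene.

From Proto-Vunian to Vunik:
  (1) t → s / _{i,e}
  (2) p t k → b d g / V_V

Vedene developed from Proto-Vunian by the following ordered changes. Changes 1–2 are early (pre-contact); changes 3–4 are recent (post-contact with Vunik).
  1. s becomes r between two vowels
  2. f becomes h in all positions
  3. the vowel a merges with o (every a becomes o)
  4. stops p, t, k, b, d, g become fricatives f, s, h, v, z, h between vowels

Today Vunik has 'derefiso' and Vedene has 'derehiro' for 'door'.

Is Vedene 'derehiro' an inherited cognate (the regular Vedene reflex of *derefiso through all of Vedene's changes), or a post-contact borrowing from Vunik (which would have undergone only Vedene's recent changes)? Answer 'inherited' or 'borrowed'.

If inherited, *derefiso would pass through all of Vedene's changes:
Vedene: start from *derefiso.
  rule 1 (rhotacism): derefiso → derefiro
  rule 2 (unconditioned shift): derefiro → derehiro
  rule 3: no change — derehiro
  rule 4: no change — derehiro
  ⇒ Vedene derehiro
If borrowed from Vunik 'derefiso' after the early changes, it would undergo only the recent ones:
  rule 3 (vowel merger): no change (derefiso)
  rule 4 (intervocalic lenition): no change (derefiso)
  ⇒ as a loan: derefiso
Vedene 'derehiro' matches the inherited outcome exactly, so it is an inherited cognate, not a loan.

inherited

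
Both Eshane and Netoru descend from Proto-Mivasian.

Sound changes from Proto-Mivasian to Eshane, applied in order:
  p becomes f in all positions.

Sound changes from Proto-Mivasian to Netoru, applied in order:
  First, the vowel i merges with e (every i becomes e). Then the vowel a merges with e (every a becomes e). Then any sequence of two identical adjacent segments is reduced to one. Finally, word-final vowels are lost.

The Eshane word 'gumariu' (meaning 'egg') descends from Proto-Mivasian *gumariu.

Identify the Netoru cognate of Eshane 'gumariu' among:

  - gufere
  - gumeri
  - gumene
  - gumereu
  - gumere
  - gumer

gumere

Netoru: *gumariu
  gumariu → gumareu   [vowel merger]
  gumareu → gumereu   [vowel merger]
  gumereu (rule 3 does not apply)
  gumereu → gumere   [apocope]
  giving Netoru gumere.
Only 'gumere' matches the regular Netoru development of *gumariu.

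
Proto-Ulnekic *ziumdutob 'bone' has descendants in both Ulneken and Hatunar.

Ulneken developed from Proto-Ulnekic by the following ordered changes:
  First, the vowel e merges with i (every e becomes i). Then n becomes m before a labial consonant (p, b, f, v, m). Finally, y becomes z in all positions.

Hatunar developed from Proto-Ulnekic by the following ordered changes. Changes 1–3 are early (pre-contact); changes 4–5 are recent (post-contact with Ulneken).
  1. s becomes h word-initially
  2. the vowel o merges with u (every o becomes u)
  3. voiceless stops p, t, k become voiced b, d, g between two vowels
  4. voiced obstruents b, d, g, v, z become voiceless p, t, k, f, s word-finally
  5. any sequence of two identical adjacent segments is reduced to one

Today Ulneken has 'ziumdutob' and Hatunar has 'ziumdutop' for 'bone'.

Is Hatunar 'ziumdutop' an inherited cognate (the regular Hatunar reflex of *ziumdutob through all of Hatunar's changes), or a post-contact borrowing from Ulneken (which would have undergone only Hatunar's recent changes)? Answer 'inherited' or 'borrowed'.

If inherited, *ziumdutob would pass through all of Hatunar's changes:
Hatunar: *ziumdutob > ziumdutub > ziumdudub > ziumdudup  (by vowel merger, intervocalic voicing, final devoicing)
If borrowed from Ulneken 'ziumdutob' after the early changes, it would undergo only the recent ones:
  rule 4 (final devoicing): ziumdutob → ziumdutop
  rule 5 (degemination): no change (ziumdutop)
  ⇒ as a loan: ziumdutop
Hatunar 'ziumdutop' matches the loan outcome 'ziumdutop', not the inherited 'ziumdudup' — it skipped the early Hatunar changes, so it was borrowed from Ulneken.

borrowed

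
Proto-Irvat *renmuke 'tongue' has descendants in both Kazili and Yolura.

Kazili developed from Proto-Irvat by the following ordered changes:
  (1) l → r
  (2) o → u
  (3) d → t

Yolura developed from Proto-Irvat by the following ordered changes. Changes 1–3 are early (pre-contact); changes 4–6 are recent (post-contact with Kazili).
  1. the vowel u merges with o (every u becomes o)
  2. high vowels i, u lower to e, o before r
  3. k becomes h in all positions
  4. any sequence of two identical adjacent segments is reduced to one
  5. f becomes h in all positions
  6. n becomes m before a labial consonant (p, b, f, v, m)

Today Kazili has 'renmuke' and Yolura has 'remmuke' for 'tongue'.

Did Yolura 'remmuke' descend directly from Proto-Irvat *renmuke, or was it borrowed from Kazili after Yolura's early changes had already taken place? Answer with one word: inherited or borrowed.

borrowed

If inherited, *renmuke would pass through all of Yolura's changes:
Yolura: *renmuke
  renmuke → renmoke   [vowel merger]
  renmoke (rule 2 does not apply)
  renmoke → renmohe   [unconditioned shift]
  renmohe (rule 4 does not apply)
  renmohe (rule 5 does not apply)
  renmohe → remmohe   [nasal place assimilation]
  giving Yolura remmohe.
If borrowed from Kazili 'renmuke' after the early changes, it would undergo only the recent ones:
  rule 4 (degemination): no change (renmuke)
  rule 5 (unconditioned shift): no change (renmuke)
  rule 6 (nasal place assimilation): renmuke → remmuke
  ⇒ as a loan: remmuke
Yolura 'remmuke' matches the loan outcome 'remmuke', not the inherited 'remmohe' — it skipped the early Yolura changes, so it was borrowed from Kazili.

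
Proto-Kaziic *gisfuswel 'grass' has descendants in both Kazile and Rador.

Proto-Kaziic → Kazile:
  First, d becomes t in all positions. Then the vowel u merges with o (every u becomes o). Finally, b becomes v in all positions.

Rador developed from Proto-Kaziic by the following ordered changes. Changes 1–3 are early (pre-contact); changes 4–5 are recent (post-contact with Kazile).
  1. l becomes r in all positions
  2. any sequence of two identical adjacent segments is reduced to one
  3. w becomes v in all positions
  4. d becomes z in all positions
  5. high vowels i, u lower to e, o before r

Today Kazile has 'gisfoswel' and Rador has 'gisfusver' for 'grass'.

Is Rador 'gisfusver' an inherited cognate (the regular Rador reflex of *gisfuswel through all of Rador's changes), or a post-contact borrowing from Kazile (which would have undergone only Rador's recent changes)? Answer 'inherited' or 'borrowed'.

inherited

If inherited, *gisfuswel would pass through all of Rador's changes:
Rador: *gisfuswel > gisfuswer > gisfusver  (by unconditioned shift, unconditioned shift)
If borrowed from Kazile 'gisfoswel' after the early changes, it would undergo only the recent ones:
  rule 4 (unconditioned shift): no change (gisfoswel)
  rule 5 (pre-rhotic lowering): no change (gisfoswel)
  ⇒ as a loan: gisfoswel
Rador 'gisfusver' matches the inherited outcome exactly, so it is an inherited cognate, not a loan.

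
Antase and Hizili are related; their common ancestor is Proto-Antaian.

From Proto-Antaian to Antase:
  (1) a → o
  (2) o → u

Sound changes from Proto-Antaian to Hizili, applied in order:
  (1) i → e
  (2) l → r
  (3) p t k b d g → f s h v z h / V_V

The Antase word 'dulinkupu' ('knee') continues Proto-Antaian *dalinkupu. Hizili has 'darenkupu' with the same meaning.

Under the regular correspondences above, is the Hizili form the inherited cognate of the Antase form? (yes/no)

Derive the expected Hizili reflex of *dalinkupu:
Hizili: *dalinkupu > dalenkupu > darenkupu > darenkufu  (by vowel merger, unconditioned shift, intervocalic lenition)
The regular Hizili reflex would be 'darenkufu', but the attested form is 'darenkupu'. The correspondence is irregular, so they are not cognates (the Hizili form has a different source).

no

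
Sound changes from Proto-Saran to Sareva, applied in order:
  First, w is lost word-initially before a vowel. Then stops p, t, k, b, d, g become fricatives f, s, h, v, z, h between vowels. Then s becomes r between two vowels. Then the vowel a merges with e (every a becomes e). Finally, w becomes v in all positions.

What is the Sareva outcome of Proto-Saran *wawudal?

Sareva: *wawudal > awudal > awuzal > ewuzel > evuzel  (by glide loss, intervocalic lenition, vowel merger, unconditioned shift)

evuzel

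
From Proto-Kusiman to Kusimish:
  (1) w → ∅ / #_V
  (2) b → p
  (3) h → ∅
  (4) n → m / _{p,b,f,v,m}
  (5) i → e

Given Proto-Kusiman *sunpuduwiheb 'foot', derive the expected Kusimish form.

Kusimish: *sunpuduwiheb
  sunpuduwiheb (rule 1 does not apply)
  sunpuduwiheb → sunpuduwihep   [unconditioned shift]
  sunpuduwihep → sunpuduwiep   [h-loss]
  sunpuduwiep → sumpuduwiep   [nasal place assimilation]
  sumpuduwiep → sumpuduweep   [vowel merger]
  giving Kusimish sumpuduweep.

sumpuduweep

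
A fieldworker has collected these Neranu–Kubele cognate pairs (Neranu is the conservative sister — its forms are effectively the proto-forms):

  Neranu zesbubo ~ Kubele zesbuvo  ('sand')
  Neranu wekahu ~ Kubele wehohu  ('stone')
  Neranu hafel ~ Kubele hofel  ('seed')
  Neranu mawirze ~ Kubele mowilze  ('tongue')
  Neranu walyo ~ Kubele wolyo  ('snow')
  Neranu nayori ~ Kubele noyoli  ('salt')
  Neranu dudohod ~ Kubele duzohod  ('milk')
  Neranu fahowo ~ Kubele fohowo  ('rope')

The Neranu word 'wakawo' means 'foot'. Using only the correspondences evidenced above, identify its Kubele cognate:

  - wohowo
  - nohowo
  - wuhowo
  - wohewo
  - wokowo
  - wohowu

wohowo

wekahu ~ wehohu, mawirze ~ mowilze — Neranu a corresponds to Kubele o after a consonant, before a consonant other than r, m, n, p, b, f, v.
wekahu ~ wehohu — Neranu k corresponds to Kubele h between vowels (before a back vowel).
Applying these to Neranu 'wakawo':
  wakawo → wokawo   (a→o after a consonant, before a consonant other than r, m, n, p, b, f, v)
  wokawo → wohawo   (k→h between vowels (before a back vowel))
  wohawo → wohowo   (a→o after a consonant, before a consonant other than r, m, n, p, b, f, v)
So the Kubele cognate is 'wohowo'.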